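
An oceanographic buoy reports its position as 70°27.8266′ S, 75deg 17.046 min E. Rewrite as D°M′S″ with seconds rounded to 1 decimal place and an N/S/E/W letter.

φ: 27.82660′ → 27′ and 0.82660 × 60 = 49.596″
Lon: 17.04600′ → 17′ and 0.04600 × 60 = 2.760″

70°27′49.6″ S, 75°17′2.8″ E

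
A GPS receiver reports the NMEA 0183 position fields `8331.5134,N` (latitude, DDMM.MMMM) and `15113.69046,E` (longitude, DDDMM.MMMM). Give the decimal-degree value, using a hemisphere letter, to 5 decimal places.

φ: split at 2 digits → 83° and 31.5134′; 83 + 31.5134/60 = 83.525223
λ: degrees = first 3 digits = 151, minutes = 13.69046; 151 + 13.69046/60 = 151.228174

83.52522° N, 151.22817° E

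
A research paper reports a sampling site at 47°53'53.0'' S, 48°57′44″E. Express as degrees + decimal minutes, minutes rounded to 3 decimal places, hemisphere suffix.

φ: seconds/60 = 0.88333; minutes = 53 + 0.88333 = 53.88333
λ: seconds/60 = 0.73333; minutes = 57 + 0.73333 = 57.73333

47° 53.883′ S, 48° 57.733′ E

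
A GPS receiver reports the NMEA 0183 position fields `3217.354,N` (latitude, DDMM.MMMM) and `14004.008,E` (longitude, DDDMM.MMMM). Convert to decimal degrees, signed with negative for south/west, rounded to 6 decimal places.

32.289233, 140.066800

Latitude: split at 2 digits → 32° and 17.354′; 32 + 17.354/60 = 32.2892333
N ⇒ keep positive
Lon: degrees = first 3 digits = 140, minutes = 4.008; 140 + 4.008/60 = 140.0668000
E → positive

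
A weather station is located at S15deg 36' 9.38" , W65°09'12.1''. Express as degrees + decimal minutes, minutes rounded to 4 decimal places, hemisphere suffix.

15° 36.1563′ S, 65° 9.2017′ W

φ: seconds/60 = 0.15633; minutes = 36 + 0.15633 = 36.156333
λ: seconds/60 = 0.20167; minutes = 9 + 0.20167 = 9.201667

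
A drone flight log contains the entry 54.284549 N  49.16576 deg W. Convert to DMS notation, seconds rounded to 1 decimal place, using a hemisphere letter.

Latitude: 0.284549° → 17.07294′; 0.07294 × 60 = 4.376″
Lon: 0.165760° → 9.94560′; 0.94560 × 60 = 56.736″

54°17′4.4″ N, 49°09′56.7″ W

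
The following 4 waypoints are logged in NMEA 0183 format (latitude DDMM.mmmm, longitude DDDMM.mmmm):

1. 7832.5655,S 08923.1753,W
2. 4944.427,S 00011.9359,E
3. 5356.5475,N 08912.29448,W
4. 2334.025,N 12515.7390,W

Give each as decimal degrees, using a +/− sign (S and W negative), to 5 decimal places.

1. -78.54276, -89.38626
2. -49.74045, 0.19893
3. 53.94246, -89.20491
4. 23.56708, -125.26232

Point 1:
  φ: split at 2 digits → 78° and 32.5655′; 78 + 32.5655/60 = 78.542758
  S ⇒ negate
  Lon: split at 3 digits → 089° and 23.1753′; 89 + 23.1753/60 = 89.386255
  hemisphere W, so the sign is −
Point 2:
  Lat: degrees = first 2 digits = 49, minutes = 44.427; 49 + 44.427/60 = 49.740450
  S → negative
  Lon: degrees = first 3 digits = 0, minutes = 11.9359; 0 + 11.9359/60 = 0.198932
  E ⇒ keep positive
Point 3:
  φ: split at 2 digits → 53° and 56.5475′; 53 + 56.5475/60 = 53.942458
  N → positive
  Longitude: split at 3 digits → 089° and 12.29448′; 89 + 12.29448/60 = 89.204908
  W → negative
Point 4:
  φ: split at 2 digits → 23° and 34.025′; 23 + 34.025/60 = 23.567083
  N → positive
  Longitude: degrees = first 3 digits = 125, minutes = 15.739; 125 + 15.739/60 = 125.262317
  W ⇒ negate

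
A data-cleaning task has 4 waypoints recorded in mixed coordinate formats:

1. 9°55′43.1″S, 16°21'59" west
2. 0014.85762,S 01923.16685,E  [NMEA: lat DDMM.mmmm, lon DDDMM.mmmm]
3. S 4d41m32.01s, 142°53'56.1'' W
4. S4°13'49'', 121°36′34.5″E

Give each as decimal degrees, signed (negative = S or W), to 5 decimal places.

1. -9.92864, -16.36639
2. -0.24763, 19.38611
3. -4.69223, -142.89892
4. -4.23028, 121.60958

Point 1:
  φ: 55′ + 43.1″ = 55.71833′; 9 + 55.71833/60 = 9.928639
  hemisphere S, so the sign is −
  Longitude: 16° + 21/60 + 59/3600 = 16 + 0.350000 + 0.016389 = 16.366389
  W ⇒ negate
Point 2:
  φ: degrees = first 2 digits = 0, minutes = 14.85762; 0 + 14.85762/60 = 0.247627
  S → negative
  λ: degrees = first 3 digits = 19, minutes = 23.16685; 19 + 23.16685/60 = 19.386114
  E → positive
Point 3:
  φ: 4° + 41/60 + 32.01/3600 = 4 + 0.683333 + 0.008892 = 4.692225
  S ⇒ negate
  Lon: 53′ + 56.1″ = 53.93500′; 142 + 53.93500/60 = 142.898917
  W → negative
Point 4:
  Latitude: 13′ + 49″ = 13.81667′; 4 + 13.81667/60 = 4.230278
  hemisphere S, so the sign is −
  Longitude: 121 + 36/60 + 34.5/3600 = 121.609583
  E → positive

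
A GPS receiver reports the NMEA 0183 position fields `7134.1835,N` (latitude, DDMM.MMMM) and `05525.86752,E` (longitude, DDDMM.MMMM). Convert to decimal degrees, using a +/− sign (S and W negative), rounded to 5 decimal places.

φ: degrees = first 2 digits = 71, minutes = 34.1835; 71 + 34.1835/60 = 71.569725
N ⇒ keep positive
Longitude: split at 3 digits → 055° and 25.86752′; 55 + 25.86752/60 = 55.431125
E ⇒ keep positive

71.56973, 55.43113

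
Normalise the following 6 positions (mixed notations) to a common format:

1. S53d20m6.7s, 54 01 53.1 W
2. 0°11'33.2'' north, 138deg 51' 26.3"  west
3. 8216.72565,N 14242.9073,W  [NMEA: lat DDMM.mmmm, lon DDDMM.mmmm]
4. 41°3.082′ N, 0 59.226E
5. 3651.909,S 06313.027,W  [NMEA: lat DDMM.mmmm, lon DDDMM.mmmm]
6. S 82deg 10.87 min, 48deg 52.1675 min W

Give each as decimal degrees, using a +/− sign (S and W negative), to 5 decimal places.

1. -53.33519, -54.03142
2. 0.19256, -138.85731
3. 82.27876, -142.71512
4. 41.05137, 0.98710
5. -36.86515, -63.21712
6. -82.18117, -48.86946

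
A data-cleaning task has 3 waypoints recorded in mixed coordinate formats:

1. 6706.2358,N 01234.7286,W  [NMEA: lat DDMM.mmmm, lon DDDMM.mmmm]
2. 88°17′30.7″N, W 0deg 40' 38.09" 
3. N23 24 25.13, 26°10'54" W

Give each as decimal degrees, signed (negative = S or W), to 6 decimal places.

1. 67.103930, -12.578810
2. 88.291861, -0.677247
3. 23.406981, -26.181667

Point 1:
  Lat: split at 2 digits → 67° and 6.2358′; 67 + 6.2358/60 = 67.1039300
  N ⇒ keep positive
  Longitude: split at 3 digits → 012° and 34.7286′; 12 + 34.7286/60 = 12.5788100
  W ⇒ negate
Point 2:
  Latitude: 17′ + 30.7″ = 17.51167′; 88 + 17.51167/60 = 88.2918611
  N → positive
  Longitude: 40′ + 38.09″ = 40.63483′; 0 + 40.63483/60 = 0.6772472
  W → negative
Point 3:
  Latitude: 23° + 24/60 + 25.13/3600 = 23 + 0.400000 + 0.006981 = 23.4069806
  N → positive
  λ: 10′ + 54″ = 10.90000′; 26 + 10.90000/60 = 26.1816667
  W → negative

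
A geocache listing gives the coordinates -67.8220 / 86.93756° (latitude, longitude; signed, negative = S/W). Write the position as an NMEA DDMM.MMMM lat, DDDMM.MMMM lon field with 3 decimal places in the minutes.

6749.320,S / 08656.254,E

Latitude is negative → S; |value| = 67.822000
φ: 67° + 0.822000 × 60 = 67° 49.32000′
Longitude: minutes = (86.937560 − 86) × 60 = 56.25360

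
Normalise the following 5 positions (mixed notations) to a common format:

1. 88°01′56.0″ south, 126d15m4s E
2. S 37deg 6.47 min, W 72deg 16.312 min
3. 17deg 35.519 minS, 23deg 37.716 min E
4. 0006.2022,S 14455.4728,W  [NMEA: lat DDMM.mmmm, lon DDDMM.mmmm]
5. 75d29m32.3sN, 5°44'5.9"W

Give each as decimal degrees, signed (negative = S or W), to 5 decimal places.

1. -88.03222, 126.25111
2. -37.10783, -72.27187
3. -17.59198, 23.62860
4. -0.10337, -144.92455
5. 75.49231, -5.73497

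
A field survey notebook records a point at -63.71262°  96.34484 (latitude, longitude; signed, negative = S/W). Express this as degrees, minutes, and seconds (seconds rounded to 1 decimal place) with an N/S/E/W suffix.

Latitude is negative → S; |value| = 63.712620
Latitude: 0.712620 × 60 = 42.75720′ → 42′, remainder × 60 = 45.432″
Longitude: whole degrees 96; 20.69040′ → 20′ and 41.424″

63°42′45.4″ S, 96°20′41.4″ E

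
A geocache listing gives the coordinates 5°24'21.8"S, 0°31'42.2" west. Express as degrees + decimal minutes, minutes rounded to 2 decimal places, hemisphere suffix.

Lat: 24 + 21.8/60 = 24.3633′
Lon: seconds/60 = 0.70333; minutes = 31 + 0.70333 = 31.7033

5° 24.36′ S, 0° 31.70′ W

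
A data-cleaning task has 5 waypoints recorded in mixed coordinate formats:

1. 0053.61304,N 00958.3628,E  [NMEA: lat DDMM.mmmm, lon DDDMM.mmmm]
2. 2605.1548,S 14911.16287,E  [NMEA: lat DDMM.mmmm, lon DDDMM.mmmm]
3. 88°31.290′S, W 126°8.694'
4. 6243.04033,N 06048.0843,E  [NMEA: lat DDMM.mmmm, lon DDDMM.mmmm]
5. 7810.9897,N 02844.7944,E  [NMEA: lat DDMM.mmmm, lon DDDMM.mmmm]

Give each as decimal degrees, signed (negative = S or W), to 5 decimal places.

1. 0.89355, 9.97271
2. -26.08591, 149.18605
3. -88.52150, -126.14490
4. 62.71734, 60.80141
5. 78.18316, 28.74657

Point 1:
  Latitude: split at 2 digits → 00° and 53.61304′; 0 + 53.61304/60 = 0.893551
  N → positive
  Lon: degrees = first 3 digits = 9, minutes = 58.3628; 9 + 58.3628/60 = 9.972713
  E → positive
Point 2:
  Latitude: split at 2 digits → 26° and 5.1548′; 26 + 5.1548/60 = 26.085913
  S → negative
  Longitude: split at 3 digits → 149° and 11.16287′; 149 + 11.16287/60 = 149.186048
  E ⇒ keep positive
Point 3:
  Lat: 88 + 31.29/60 = 88.521500
  S → negative
  λ: 8.694′ = 0.144900°; total 126.144900
  W → negative
Point 4:
  Latitude: split at 2 digits → 62° and 43.04033′; 62 + 43.04033/60 = 62.717339
  N ⇒ keep positive
  Lon: split at 3 digits → 060° and 48.0843′; 60 + 48.0843/60 = 60.801405
  E ⇒ keep positive
Point 5:
  Lat: degrees = first 2 digits = 78, minutes = 10.9897; 78 + 10.9897/60 = 78.183162
  N ⇒ keep positive
  Longitude: split at 3 digits → 028° and 44.7944′; 28 + 44.7944/60 = 28.746573
  E ⇒ keep positive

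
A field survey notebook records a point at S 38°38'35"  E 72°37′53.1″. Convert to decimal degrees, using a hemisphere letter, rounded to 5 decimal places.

38.64306° S, 72.63142° E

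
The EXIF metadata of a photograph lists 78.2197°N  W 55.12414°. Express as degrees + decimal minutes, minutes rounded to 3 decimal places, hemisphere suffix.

Latitude: minutes = (78.219700 − 78) × 60 = 13.18200
Lon: 55° + 0.124140 × 60 = 55° 7.44840′

78° 13.182′ N, 55° 7.448′ W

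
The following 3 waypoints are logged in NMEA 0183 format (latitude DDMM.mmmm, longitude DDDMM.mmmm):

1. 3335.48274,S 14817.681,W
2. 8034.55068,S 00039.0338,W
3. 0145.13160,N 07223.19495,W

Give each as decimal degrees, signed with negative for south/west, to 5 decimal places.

1. -33.59138, -148.29468
2. -80.57584, -0.65056
3. 1.75219, -72.38658

Point 1:
  Lat: split at 2 digits → 33° and 35.48274′; 33 + 35.48274/60 = 33.591379
  hemisphere S, so the sign is −
  Lon: degrees = first 3 digits = 148, minutes = 17.681; 148 + 17.681/60 = 148.294683
  hemisphere W, so the sign is −
Point 2:
  Latitude: degrees = first 2 digits = 80, minutes = 34.55068; 80 + 34.55068/60 = 80.575845
  hemisphere S, so the sign is −
  λ: split at 3 digits → 000° and 39.0338′; 0 + 39.0338/60 = 0.650563
  W → negative
Point 3:
  Lat: split at 2 digits → 01° and 45.1316′; 1 + 45.1316/60 = 1.752193
  N → positive
  Lon: split at 3 digits → 072° and 23.19495′; 72 + 23.19495/60 = 72.386583
  W → negative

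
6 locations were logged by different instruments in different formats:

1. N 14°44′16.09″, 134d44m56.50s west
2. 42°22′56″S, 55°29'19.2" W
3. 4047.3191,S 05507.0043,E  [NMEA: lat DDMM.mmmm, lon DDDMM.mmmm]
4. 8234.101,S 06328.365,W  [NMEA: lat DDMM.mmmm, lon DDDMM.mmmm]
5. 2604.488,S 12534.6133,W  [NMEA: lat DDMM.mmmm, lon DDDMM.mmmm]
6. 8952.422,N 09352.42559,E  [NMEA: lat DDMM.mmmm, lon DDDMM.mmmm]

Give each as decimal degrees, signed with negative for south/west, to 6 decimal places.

1. 14.737803, -134.749028
2. -42.382222, -55.488667
3. -40.788652, 55.116738
4. -82.568350, -63.472750
5. -26.074800, -125.576888
6. 89.873700, 93.873760

Point 1:
  Lat: 14 + 44/60 + 16.09/3600 = 14.7378028
  N → positive
  λ: 134 + 44/60 + 56.5/3600 = 134.7490278
  W → negative
Point 2:
  Lat: 42° + 22/60 + 56/3600 = 42 + 0.366667 + 0.015556 = 42.3822222
  hemisphere S, so the sign is −
  λ: 55 + 29/60 + 19.2/3600 = 55.4886667
  W ⇒ negate
Point 3:
  φ: split at 2 digits → 40° and 47.3191′; 40 + 47.3191/60 = 40.7886517
  hemisphere S, so the sign is −
  Longitude: degrees = first 3 digits = 55, minutes = 7.0043; 55 + 7.0043/60 = 55.1167383
  E ⇒ keep positive
Point 4:
  Lat: split at 2 digits → 82° and 34.101′; 82 + 34.101/60 = 82.5683500
  S ⇒ negate
  Longitude: split at 3 digits → 063° and 28.365′; 63 + 28.365/60 = 63.4727500
  W ⇒ negate
Point 5:
  Lat: degrees = first 2 digits = 26, minutes = 4.488; 26 + 4.488/60 = 26.0748000
  S → negative
  Longitude: split at 3 digits → 125° and 34.6133′; 125 + 34.6133/60 = 125.5768883
  W → negative
Point 6:
  Lat: degrees = first 2 digits = 89, minutes = 52.422; 89 + 52.422/60 = 89.8737000
  N ⇒ keep positive
  Lon: split at 3 digits → 093° and 52.42559′; 93 + 52.42559/60 = 93.8737598
  E ⇒ keep positive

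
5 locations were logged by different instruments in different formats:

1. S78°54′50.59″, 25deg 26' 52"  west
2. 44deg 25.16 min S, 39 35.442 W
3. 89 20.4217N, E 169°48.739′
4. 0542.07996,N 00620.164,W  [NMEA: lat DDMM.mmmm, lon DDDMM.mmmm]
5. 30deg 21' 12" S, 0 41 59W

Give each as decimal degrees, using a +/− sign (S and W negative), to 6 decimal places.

1. -78.914053, -25.447778
2. -44.419333, -39.590700
3. 89.340362, 169.812317
4. 5.701333, -6.336067
5. -30.353333, -0.699722

Point 1:
  Lat: 78° + 54/60 + 50.59/3600 = 78 + 0.900000 + 0.014053 = 78.9140528
  hemisphere S, so the sign is −
  λ: 25° + 26/60 + 52/3600 = 25 + 0.433333 + 0.014444 = 25.4477778
  W ⇒ negate
Point 2:
  Lat: 44 + 25.16/60 = 44.4193333
  S ⇒ negate
  λ: 39 + 35.442/60 = 39.5907000
  W ⇒ negate
Point 3:
  φ: 20.4217′ = 0.340362°; total 89.3403617
  N ⇒ keep positive
  Lon: 169 + 48.739/60 = 169.8123167
  E ⇒ keep positive
Point 4:
  φ: degrees = first 2 digits = 5, minutes = 42.07996; 5 + 42.07996/60 = 5.7013327
  N → positive
  λ: split at 3 digits → 006° and 20.164′; 6 + 20.164/60 = 6.3360667
  W ⇒ negate
Point 5:
  φ: 30 + 21/60 + 12/3600 = 30.3533333
  S ⇒ negate
  Lon: 0° + 41/60 + 59/3600 = 0 + 0.683333 + 0.016389 = 0.6997222
  hemisphere W, so the sign is −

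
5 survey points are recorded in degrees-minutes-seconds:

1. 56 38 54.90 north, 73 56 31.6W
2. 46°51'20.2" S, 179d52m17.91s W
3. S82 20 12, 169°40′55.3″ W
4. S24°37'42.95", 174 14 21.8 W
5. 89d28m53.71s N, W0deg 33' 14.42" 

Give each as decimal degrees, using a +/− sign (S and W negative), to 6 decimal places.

1. 56.648583, -73.942111
2. -46.855611, -179.871642
3. -82.336667, -169.682028
4. -24.628597, -174.239389
5. 89.481586, -0.554006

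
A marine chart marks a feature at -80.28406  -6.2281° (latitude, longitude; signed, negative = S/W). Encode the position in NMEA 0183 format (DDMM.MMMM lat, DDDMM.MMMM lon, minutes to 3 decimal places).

8017.044,S / 00613.686,W

Latitude is negative → S; |value| = 80.284060
Lat: minutes = (80.284060 − 80) × 60 = 17.04360
Longitude is negative → W; |value| = 6.228100
Lon: minutes = (6.228100 − 6) × 60 = 13.68600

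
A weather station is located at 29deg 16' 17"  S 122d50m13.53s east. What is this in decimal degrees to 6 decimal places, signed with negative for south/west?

-29.271389, 122.837092

φ: 29 + 16/60 + 17/3600 = 29.2713889
S ⇒ negate
Longitude: 50′ + 13.53″ = 50.22550′; 122 + 50.22550/60 = 122.8370917
E ⇒ keep positive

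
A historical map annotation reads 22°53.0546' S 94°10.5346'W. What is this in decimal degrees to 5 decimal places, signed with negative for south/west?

φ: 53.0546′ = 0.884243°; total 22.884243
S ⇒ negate
λ: 94 + 10.5346/60 = 94.175577
W ⇒ negate

-22.88424, -94.17558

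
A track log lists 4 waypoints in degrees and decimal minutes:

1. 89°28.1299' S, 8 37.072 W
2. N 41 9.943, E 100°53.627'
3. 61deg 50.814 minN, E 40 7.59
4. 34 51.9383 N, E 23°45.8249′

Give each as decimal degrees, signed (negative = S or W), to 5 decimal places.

Point 1:
  Lat: 28.1299′ = 0.468832°; total 89.468832
  hemisphere S, so the sign is −
  Longitude: 37.072′ = 0.617867°; total 8.617867
  hemisphere W, so the sign is −
Point 2:
  Latitude: 9.943′ = 0.165717°; total 41.165717
  N → positive
  Lon: 100 + 53.627/60 = 100.893783
  E → positive
Point 3:
  Lat: 50.814′ = 0.846900°; total 61.846900
  N ⇒ keep positive
  Lon: 40 + 7.59/60 = 40.126500
  E ⇒ keep positive
Point 4:
  Latitude: 34 + 51.9383/60 = 34.865638
  N ⇒ keep positive
  λ: 23 + 45.8249/60 = 23.763748
  E → positive

1. -89.46883, -8.61787
2. 41.16572, 100.89378
3. 61.84690, 40.12650
4. 34.86564, 23.76375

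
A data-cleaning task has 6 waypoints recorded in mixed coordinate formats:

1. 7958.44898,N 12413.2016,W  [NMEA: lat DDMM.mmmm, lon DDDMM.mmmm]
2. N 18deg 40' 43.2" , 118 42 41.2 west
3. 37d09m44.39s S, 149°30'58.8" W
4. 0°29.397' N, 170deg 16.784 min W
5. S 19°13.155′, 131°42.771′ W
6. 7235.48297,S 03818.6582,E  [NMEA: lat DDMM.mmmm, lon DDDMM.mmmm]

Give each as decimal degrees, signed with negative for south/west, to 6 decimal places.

Point 1:
  Lat: degrees = first 2 digits = 79, minutes = 58.44898; 79 + 58.44898/60 = 79.9741497
  N → positive
  Longitude: split at 3 digits → 124° and 13.2016′; 124 + 13.2016/60 = 124.2200267
  W ⇒ negate
Point 2:
  Latitude: 18 + 40/60 + 43.2/3600 = 18.6786667
  N → positive
  λ: 42′ + 41.2″ = 42.68667′; 118 + 42.68667/60 = 118.7114444
  W ⇒ negate
Point 3:
  φ: 37° + 9/60 + 44.39/3600 = 37 + 0.150000 + 0.012331 = 37.1623306
  S → negative
  Longitude: 149° + 30/60 + 58.8/3600 = 149 + 0.500000 + 0.016333 = 149.5163333
  W ⇒ negate
Point 4:
  Lat: 29.397′ = 0.489950°; total 0.4899500
  N ⇒ keep positive
  λ: 170 + 16.784/60 = 170.2797333
  W ⇒ negate
Point 5:
  Lat: 13.155′ = 0.219250°; total 19.2192500
  S → negative
  Lon: 131 + 42.771/60 = 131.7128500
  W → negative
Point 6:
  Latitude: degrees = first 2 digits = 72, minutes = 35.48297; 72 + 35.48297/60 = 72.5913828
  S → negative
  Longitude: split at 3 digits → 038° and 18.6582′; 38 + 18.6582/60 = 38.3109700
  E ⇒ keep positive

1. 79.974150, -124.220027
2. 18.678667, -118.711444
3. -37.162331, -149.516333
4. 0.489950, -170.279733
5. -19.219250, -131.712850
6. -72.591383, 38.310970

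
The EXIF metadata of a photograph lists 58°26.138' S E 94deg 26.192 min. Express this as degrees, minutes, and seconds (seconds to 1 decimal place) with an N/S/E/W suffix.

58°26′8.3″ S, 94°26′11.5″ E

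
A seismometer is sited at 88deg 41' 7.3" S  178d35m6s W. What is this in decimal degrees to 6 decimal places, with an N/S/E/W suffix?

88.685361° S, 178.585000° W

Latitude: 88° + 41/60 + 7.3/3600 = 88 + 0.683333 + 0.002028 = 88.6853611
Lon: 35′ + 6″ = 35.10000′; 178 + 35.10000/60 = 178.5850000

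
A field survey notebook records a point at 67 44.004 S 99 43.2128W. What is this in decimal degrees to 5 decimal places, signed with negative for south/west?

-67.73340, -99.72021

Latitude: 67 + 44.004/60 = 67.733400
S → negative
λ: 43.2128′ = 0.720213°; total 99.720213
W → negative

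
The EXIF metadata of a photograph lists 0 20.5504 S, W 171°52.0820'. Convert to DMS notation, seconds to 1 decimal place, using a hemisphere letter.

φ: fractional minutes 0.55040 × 60 = 33.024″
Lon: 52.08200′ → 52′ and 0.08200 × 60 = 4.920″

0°20′33.0″ S, 171°52′4.9″ W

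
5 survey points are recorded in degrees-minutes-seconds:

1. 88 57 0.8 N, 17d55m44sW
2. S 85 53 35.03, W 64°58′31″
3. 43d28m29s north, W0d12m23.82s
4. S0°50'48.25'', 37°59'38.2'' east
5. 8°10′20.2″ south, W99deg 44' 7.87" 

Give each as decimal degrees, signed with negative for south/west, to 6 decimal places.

Point 1:
  Lat: 57′ + 0.8″ = 57.01333′; 88 + 57.01333/60 = 88.9502222
  N ⇒ keep positive
  Lon: 17 + 55/60 + 44/3600 = 17.9288889
  hemisphere W, so the sign is −
Point 2:
  Lat: 85 + 53/60 + 35.03/3600 = 85.8930639
  hemisphere S, so the sign is −
  Lon: 64° + 58/60 + 31/3600 = 64 + 0.966667 + 0.008611 = 64.9752778
  hemisphere W, so the sign is −
Point 3:
  Lat: 28′ + 29″ = 28.48333′; 43 + 28.48333/60 = 43.4747222
  N ⇒ keep positive
  λ: 0° + 12/60 + 23.82/3600 = 0 + 0.200000 + 0.006617 = 0.2066167
  W → negative
Point 4:
  φ: 0 + 50/60 + 48.25/3600 = 0.8467361
  S ⇒ negate
  Longitude: 37° + 59/60 + 38.2/3600 = 37 + 0.983333 + 0.010611 = 37.9939444
  E ⇒ keep positive
Point 5:
  Lat: 8 + 10/60 + 20.2/3600 = 8.1722778
  hemisphere S, so the sign is −
  λ: 44′ + 7.87″ = 44.13117′; 99 + 44.13117/60 = 99.7355194
  hemisphere W, so the sign is −

1. 88.950222, -17.928889
2. -85.893064, -64.975278
3. 43.474722, -0.206617
4. -0.846736, 37.993944
5. -8.172278, -99.735519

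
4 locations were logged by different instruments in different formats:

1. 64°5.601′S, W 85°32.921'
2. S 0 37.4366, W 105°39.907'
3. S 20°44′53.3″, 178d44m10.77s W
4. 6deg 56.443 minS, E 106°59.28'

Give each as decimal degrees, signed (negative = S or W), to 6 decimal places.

1. -64.093350, -85.548683
2. -0.623943, -105.665117
3. -20.748139, -178.736325
4. -6.940717, 106.988000

Point 1:
  Latitude: 5.601′ = 0.093350°; total 64.0933500
  S ⇒ negate
  Longitude: 32.921′ = 0.548683°; total 85.5486833
  W ⇒ negate
Point 2:
  φ: 0 + 37.4366/60 = 0.6239433
  hemisphere S, so the sign is −
  Longitude: 105 + 39.907/60 = 105.6651167
  W ⇒ negate
Point 3:
  Latitude: 20 + 44/60 + 53.3/3600 = 20.7481389
  hemisphere S, so the sign is −
  Longitude: 178° + 44/60 + 10.77/3600 = 178 + 0.733333 + 0.002992 = 178.7363250
  W ⇒ negate
Point 4:
  Lat: 6 + 56.443/60 = 6.9407167
  hemisphere S, so the sign is −
  Longitude: 59.28′ = 0.988000°; total 106.9880000
  E → positive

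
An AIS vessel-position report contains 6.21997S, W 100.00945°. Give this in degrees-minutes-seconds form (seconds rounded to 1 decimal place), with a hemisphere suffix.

6°13′11.9″ S, 100°00′34.0″ W

φ: 0.219970° → 13.19820′; 0.19820 × 60 = 11.892″
Longitude: 0.009450 × 60 = 0.56700′ → 0′, remainder × 60 = 34.020″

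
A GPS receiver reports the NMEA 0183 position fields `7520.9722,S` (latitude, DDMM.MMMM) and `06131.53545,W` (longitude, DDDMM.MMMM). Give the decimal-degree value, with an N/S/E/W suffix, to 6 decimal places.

φ: degrees = first 2 digits = 75, minutes = 20.9722; 75 + 20.9722/60 = 75.3495367
λ: degrees = first 3 digits = 61, minutes = 31.53545; 61 + 31.53545/60 = 61.5255908

75.349537° S, 61.525591° W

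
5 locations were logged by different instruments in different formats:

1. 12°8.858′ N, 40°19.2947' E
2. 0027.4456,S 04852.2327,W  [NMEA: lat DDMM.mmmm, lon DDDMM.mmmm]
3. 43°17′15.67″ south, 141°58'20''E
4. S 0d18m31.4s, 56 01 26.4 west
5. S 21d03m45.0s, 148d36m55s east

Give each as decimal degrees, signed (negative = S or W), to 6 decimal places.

Point 1:
  Latitude: 12 + 8.858/60 = 12.1476333
  N → positive
  λ: 19.2947′ = 0.321578°; total 40.3215783
  E → positive
Point 2:
  Lat: split at 2 digits → 00° and 27.4456′; 0 + 27.4456/60 = 0.4574267
  hemisphere S, so the sign is −
  Longitude: split at 3 digits → 048° and 52.2327′; 48 + 52.2327/60 = 48.8705450
  W ⇒ negate
Point 3:
  φ: 43 + 17/60 + 15.67/3600 = 43.2876861
  hemisphere S, so the sign is −
  Lon: 58′ + 20″ = 58.33333′; 141 + 58.33333/60 = 141.9722222
  E → positive
Point 4:
  Latitude: 0 + 18/60 + 31.4/3600 = 0.3087222
  hemisphere S, so the sign is −
  Longitude: 56° + 1/60 + 26.4/3600 = 56 + 0.016667 + 0.007333 = 56.0240000
  W → negative
Point 5:
  φ: 3′ + 45″ = 3.75000′; 21 + 3.75000/60 = 21.0625000
  S ⇒ negate
  Longitude: 148 + 36/60 + 55/3600 = 148.6152778
  E ⇒ keep positive

1. 12.147633, 40.321578
2. -0.457427, -48.870545
3. -43.287686, 141.972222
4. -0.308722, -56.024000
5. -21.062500, 148.615278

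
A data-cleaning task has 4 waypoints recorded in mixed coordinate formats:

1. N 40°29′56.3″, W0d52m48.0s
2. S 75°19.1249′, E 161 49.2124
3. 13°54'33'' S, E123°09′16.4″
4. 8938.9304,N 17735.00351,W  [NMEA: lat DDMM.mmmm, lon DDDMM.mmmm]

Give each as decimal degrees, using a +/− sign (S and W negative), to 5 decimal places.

1. 40.49897, -0.88000
2. -75.31875, 161.82021
3. -13.90917, 123.15456
4. 89.64884, -177.58339

Point 1:
  Latitude: 40 + 29/60 + 56.3/3600 = 40.498972
  N ⇒ keep positive
  Longitude: 52′ + 48″ = 52.80000′; 0 + 52.80000/60 = 0.880000
  W → negative
Point 2:
  Lat: 19.1249′ = 0.318748°; total 75.318748
  S → negative
  Lon: 161 + 49.2124/60 = 161.820207
  E → positive
Point 3:
  Latitude: 13° + 54/60 + 33/3600 = 13 + 0.900000 + 0.009167 = 13.909167
  S → negative
  λ: 9′ + 16.4″ = 9.27333′; 123 + 9.27333/60 = 123.154556
  E ⇒ keep positive
Point 4:
  φ: split at 2 digits → 89° and 38.9304′; 89 + 38.9304/60 = 89.648840
  N ⇒ keep positive
  Lon: split at 3 digits → 177° and 35.00351′; 177 + 35.00351/60 = 177.583392
  hemisphere W, so the sign is −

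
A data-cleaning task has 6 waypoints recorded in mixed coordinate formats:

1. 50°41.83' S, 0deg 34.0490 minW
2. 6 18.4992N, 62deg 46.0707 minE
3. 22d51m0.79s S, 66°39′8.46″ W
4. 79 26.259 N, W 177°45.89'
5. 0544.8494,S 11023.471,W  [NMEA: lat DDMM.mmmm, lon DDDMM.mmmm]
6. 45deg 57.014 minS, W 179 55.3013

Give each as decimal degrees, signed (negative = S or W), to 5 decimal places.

1. -50.69717, -0.56748
2. 6.30832, 62.76785
3. -22.85022, -66.65235
4. 79.43765, -177.76483
5. -5.74749, -110.39118
6. -45.95023, -179.92169

Point 1:
  Latitude: 41.83′ = 0.697167°; total 50.697167
  hemisphere S, so the sign is −
  λ: 0 + 34.049/60 = 0.567483
  W → negative
Point 2:
  Lat: 6 + 18.4992/60 = 6.308320
  N → positive
  Longitude: 46.0707′ = 0.767845°; total 62.767845
  E → positive
Point 3:
  Lat: 22° + 51/60 + 0.79/3600 = 22 + 0.850000 + 0.000219 = 22.850219
  hemisphere S, so the sign is −
  Longitude: 39′ + 8.46″ = 39.14100′; 66 + 39.14100/60 = 66.652350
  hemisphere W, so the sign is −
Point 4:
  Latitude: 79 + 26.259/60 = 79.437650
  N ⇒ keep positive
  λ: 177 + 45.89/60 = 177.764833
  hemisphere W, so the sign is −
Point 5:
  Lat: degrees = first 2 digits = 5, minutes = 44.8494; 5 + 44.8494/60 = 5.747490
  hemisphere S, so the sign is −
  Longitude: degrees = first 3 digits = 110, minutes = 23.471; 110 + 23.471/60 = 110.391183
  W → negative
Point 6:
  Lat: 57.014′ = 0.950233°; total 45.950233
  S ⇒ negate
  λ: 179 + 55.3013/60 = 179.921688
  W → negative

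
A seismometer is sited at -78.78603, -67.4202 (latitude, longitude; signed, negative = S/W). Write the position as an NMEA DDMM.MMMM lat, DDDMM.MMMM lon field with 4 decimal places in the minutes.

7847.1618,S / 06725.2120,W

Latitude is negative → S; |value| = 78.786030
Latitude: 78° + 0.786030 × 60 = 78° 47.161800′
Longitude is negative → W; |value| = 67.420200
λ: minutes = (67.420200 − 67) × 60 = 25.212000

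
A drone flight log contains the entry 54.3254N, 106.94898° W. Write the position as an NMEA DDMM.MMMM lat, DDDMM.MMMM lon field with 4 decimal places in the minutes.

5419.5240,N / 10656.9388,W

Lat: minutes = (54.325400 − 54) × 60 = 19.524000
λ: 106° + 0.948980 × 60 = 106° 56.938800′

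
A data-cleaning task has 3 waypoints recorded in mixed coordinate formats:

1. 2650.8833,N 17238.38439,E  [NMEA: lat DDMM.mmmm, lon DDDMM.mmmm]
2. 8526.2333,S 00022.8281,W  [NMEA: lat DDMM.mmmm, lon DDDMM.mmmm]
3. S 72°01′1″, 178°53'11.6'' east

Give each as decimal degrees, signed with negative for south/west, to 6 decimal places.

Point 1:
  Lat: split at 2 digits → 26° and 50.8833′; 26 + 50.8833/60 = 26.8480550
  N → positive
  Longitude: degrees = first 3 digits = 172, minutes = 38.38439; 172 + 38.38439/60 = 172.6397398
  E ⇒ keep positive
Point 2:
  φ: split at 2 digits → 85° and 26.2333′; 85 + 26.2333/60 = 85.4372217
  S ⇒ negate
  λ: degrees = first 3 digits = 0, minutes = 22.8281; 0 + 22.8281/60 = 0.3804683
  W → negative
Point 3:
  φ: 72 + 1/60 + 1/3600 = 72.0169444
  hemisphere S, so the sign is −
  Longitude: 178° + 53/60 + 11.6/3600 = 178 + 0.883333 + 0.003222 = 178.8865556
  E → positive

1. 26.848055, 172.639740
2. -85.437222, -0.380468
3. -72.016944, 178.886556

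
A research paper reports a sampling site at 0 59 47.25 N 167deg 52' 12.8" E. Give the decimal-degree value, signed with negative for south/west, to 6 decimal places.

0.996458, 167.870222

Lat: 0° + 59/60 + 47.25/3600 = 0 + 0.983333 + 0.013125 = 0.9964583
N ⇒ keep positive
Lon: 52′ + 12.8″ = 52.21333′; 167 + 52.21333/60 = 167.8702222
E → positive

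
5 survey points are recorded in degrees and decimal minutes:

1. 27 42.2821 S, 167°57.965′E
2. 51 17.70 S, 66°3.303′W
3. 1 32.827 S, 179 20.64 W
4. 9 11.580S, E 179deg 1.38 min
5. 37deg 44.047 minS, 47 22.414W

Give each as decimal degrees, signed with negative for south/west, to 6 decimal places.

1. -27.704702, 167.966083
2. -51.295000, -66.055050
3. -1.547117, -179.344000
4. -9.193000, 179.023000
5. -37.734117, -47.373567

Point 1:
  Latitude: 27 + 42.2821/60 = 27.7047017
  S ⇒ negate
  Longitude: 167 + 57.965/60 = 167.9660833
  E → positive
Point 2:
  Latitude: 51 + 17.7/60 = 51.2950000
  hemisphere S, so the sign is −
  λ: 3.303′ = 0.055050°; total 66.0550500
  W → negative
Point 3:
  Lat: 32.827′ = 0.547117°; total 1.5471167
  S → negative
  λ: 179 + 20.64/60 = 179.3440000
  W ⇒ negate
Point 4:
  Latitude: 11.58′ = 0.193000°; total 9.1930000
  hemisphere S, so the sign is −
  Longitude: 1.38′ = 0.023000°; total 179.0230000
  E → positive
Point 5:
  Latitude: 37 + 44.047/60 = 37.7341167
  hemisphere S, so the sign is −
  Lon: 47 + 22.414/60 = 47.3735667
  W → negative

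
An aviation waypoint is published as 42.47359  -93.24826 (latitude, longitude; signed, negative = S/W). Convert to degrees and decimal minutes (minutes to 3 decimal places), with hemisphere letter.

42° 28.415′ N, 93° 14.896′ W

Latitude: minutes = (42.473590 − 42) × 60 = 28.41540
Longitude is negative → W; |value| = 93.248260
λ: 93° + 0.248260 × 60 = 93° 14.89560′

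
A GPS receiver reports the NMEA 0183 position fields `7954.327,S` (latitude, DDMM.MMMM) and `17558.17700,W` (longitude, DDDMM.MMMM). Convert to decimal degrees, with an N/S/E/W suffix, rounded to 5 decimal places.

79.90545° S, 175.96962° W

Lat: split at 2 digits → 79° and 54.327′; 79 + 54.327/60 = 79.905450
Longitude: degrees = first 3 digits = 175, minutes = 58.177; 175 + 58.177/60 = 175.969617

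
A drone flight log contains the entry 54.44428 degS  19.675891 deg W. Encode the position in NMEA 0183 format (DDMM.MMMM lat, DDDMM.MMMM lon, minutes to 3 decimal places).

5426.657,S / 01940.553,W

Lat: 54° + 0.444280 × 60 = 54° 26.65680′
Lon: fractional part 0.675891 → 40.55346 minutes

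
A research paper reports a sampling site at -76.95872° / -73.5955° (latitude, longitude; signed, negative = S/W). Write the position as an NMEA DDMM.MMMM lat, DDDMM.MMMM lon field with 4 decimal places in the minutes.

7657.5232,S / 07335.7300,W

Latitude is negative → S; |value| = 76.958720
Lat: minutes = (76.958720 − 76) × 60 = 57.523200
Longitude is negative → W; |value| = 73.595500
Lon: minutes = (73.595500 − 73) × 60 = 35.730000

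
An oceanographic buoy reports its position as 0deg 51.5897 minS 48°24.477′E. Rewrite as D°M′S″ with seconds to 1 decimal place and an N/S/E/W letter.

Latitude: 51.58970′ → 51′ and 0.58970 × 60 = 35.382″
Longitude: 24.47700′ → 24′ and 0.47700 × 60 = 28.620″

0°51′35.4″ S, 48°24′28.6″ E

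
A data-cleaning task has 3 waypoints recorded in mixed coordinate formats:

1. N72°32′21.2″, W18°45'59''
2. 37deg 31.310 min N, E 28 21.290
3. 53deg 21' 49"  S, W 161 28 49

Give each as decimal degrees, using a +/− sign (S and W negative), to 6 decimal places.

1. 72.539222, -18.766389
2. 37.521833, 28.354833
3. -53.363611, -161.480278

Point 1:
  Latitude: 32′ + 21.2″ = 32.35333′; 72 + 32.35333/60 = 72.5392222
  N → positive
  λ: 45′ + 59″ = 45.98333′; 18 + 45.98333/60 = 18.7663889
  W → negative
Point 2:
  φ: 37 + 31.31/60 = 37.5218333
  N ⇒ keep positive
  Longitude: 28 + 21.29/60 = 28.3548333
  E ⇒ keep positive
Point 3:
  φ: 53° + 21/60 + 49/3600 = 53 + 0.350000 + 0.013611 = 53.3636111
  hemisphere S, so the sign is −
  Longitude: 161 + 28/60 + 49/3600 = 161.4802778
  W ⇒ negate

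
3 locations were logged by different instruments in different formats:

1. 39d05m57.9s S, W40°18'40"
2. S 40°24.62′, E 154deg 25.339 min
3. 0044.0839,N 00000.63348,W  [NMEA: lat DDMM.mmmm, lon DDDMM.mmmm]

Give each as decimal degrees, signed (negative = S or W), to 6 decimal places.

1. -39.099417, -40.311111
2. -40.410333, 154.422317
3. 0.734732, -0.010558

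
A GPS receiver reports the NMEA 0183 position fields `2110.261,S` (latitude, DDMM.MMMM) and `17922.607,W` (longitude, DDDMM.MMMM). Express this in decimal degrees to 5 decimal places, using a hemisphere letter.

φ: degrees = first 2 digits = 21, minutes = 10.261; 21 + 10.261/60 = 21.171017
Longitude: degrees = first 3 digits = 179, minutes = 22.607; 179 + 22.607/60 = 179.376783

21.17102° S, 179.37678° W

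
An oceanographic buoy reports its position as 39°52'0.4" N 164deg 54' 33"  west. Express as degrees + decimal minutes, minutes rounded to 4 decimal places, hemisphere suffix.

39° 52.0067′ N, 164° 54.5500′ W

φ: 52 + 0.4/60 = 52.006667′
Lon: seconds/60 = 0.55000; minutes = 54 + 0.55000 = 54.550000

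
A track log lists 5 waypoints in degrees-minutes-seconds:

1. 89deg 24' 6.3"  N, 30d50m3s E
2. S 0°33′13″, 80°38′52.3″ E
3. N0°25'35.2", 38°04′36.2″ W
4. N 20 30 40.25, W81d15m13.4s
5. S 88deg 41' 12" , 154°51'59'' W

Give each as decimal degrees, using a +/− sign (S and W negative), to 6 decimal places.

Point 1:
  Lat: 89° + 24/60 + 6.3/3600 = 89 + 0.400000 + 0.001750 = 89.4017500
  N → positive
  Longitude: 30 + 50/60 + 3/3600 = 30.8341667
  E → positive
Point 2:
  Latitude: 0 + 33/60 + 13/3600 = 0.5536111
  hemisphere S, so the sign is −
  Longitude: 38′ + 52.3″ = 38.87167′; 80 + 38.87167/60 = 80.6478611
  E → positive
Point 3:
  Lat: 0° + 25/60 + 35.2/3600 = 0 + 0.416667 + 0.009778 = 0.4264444
  N ⇒ keep positive
  Lon: 38 + 4/60 + 36.2/3600 = 38.0767222
  W → negative
Point 4:
  Lat: 20° + 30/60 + 40.25/3600 = 20 + 0.500000 + 0.011181 = 20.5111806
  N ⇒ keep positive
  Lon: 81° + 15/60 + 13.4/3600 = 81 + 0.250000 + 0.003722 = 81.2537222
  W → negative
Point 5:
  φ: 88 + 41/60 + 12/3600 = 88.6866667
  hemisphere S, so the sign is −
  Longitude: 154 + 51/60 + 59/3600 = 154.8663889
  W ⇒ negate

1. 89.401750, 30.834167
2. -0.553611, 80.647861
3. 0.426444, -38.076722
4. 20.511181, -81.253722
5. -88.686667, -154.866389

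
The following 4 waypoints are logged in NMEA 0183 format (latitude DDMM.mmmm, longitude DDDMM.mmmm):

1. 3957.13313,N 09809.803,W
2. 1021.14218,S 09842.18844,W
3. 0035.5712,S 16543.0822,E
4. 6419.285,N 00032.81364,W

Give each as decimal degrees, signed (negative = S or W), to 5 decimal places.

1. 39.95222, -98.16338
2. -10.35237, -98.70314
3. -0.59285, 165.71804
4. 64.32142, -0.54689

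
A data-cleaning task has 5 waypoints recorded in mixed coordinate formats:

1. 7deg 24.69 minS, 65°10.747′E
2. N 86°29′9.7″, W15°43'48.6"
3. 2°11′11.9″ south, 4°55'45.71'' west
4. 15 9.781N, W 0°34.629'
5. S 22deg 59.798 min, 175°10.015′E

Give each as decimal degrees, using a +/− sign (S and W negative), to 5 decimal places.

1. -7.41150, 65.17912
2. 86.48603, -15.73017
3. -2.18664, -4.92936
4. 15.16302, -0.57715
5. -22.99663, 175.16692

Point 1:
  Latitude: 24.69′ = 0.411500°; total 7.411500
  hemisphere S, so the sign is −
  Lon: 65 + 10.747/60 = 65.179117
  E → positive
Point 2:
  Lat: 86 + 29/60 + 9.7/3600 = 86.486028
  N ⇒ keep positive
  λ: 43′ + 48.6″ = 43.81000′; 15 + 43.81000/60 = 15.730167
  hemisphere W, so the sign is −
Point 3:
  Latitude: 2° + 11/60 + 11.9/3600 = 2 + 0.183333 + 0.003306 = 2.186639
  S ⇒ negate
  λ: 4 + 55/60 + 45.71/3600 = 4.929364
  W → negative
Point 4:
  Latitude: 9.781′ = 0.163017°; total 15.163017
  N ⇒ keep positive
  Longitude: 34.629′ = 0.577150°; total 0.577150
  W ⇒ negate
Point 5:
  Lat: 22 + 59.798/60 = 22.996633
  S → negative
  Longitude: 175 + 10.015/60 = 175.166917
  E ⇒ keep positive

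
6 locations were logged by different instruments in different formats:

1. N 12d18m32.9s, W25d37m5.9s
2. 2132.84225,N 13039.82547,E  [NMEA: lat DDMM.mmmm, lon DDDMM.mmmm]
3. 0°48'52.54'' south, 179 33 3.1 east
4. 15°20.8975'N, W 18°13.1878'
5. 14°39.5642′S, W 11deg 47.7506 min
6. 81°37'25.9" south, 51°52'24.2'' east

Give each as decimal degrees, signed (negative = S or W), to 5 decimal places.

1. 12.30914, -25.61831
2. 21.54737, 130.66376
3. -0.81459, 179.55086
4. 15.34829, -18.21980
5. -14.65940, -11.79584
6. -81.62386, 51.87339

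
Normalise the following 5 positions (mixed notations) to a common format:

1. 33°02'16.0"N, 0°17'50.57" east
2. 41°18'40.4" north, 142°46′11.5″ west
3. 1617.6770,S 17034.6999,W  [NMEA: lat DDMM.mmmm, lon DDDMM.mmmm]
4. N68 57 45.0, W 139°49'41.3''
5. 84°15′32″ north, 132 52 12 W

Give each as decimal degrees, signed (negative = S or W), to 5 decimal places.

1. 33.03778, 0.29738
2. 41.31122, -142.76986
3. -16.29462, -170.57833
4. 68.96250, -139.82814
5. 84.25889, -132.87000

Point 1:
  φ: 2′ + 16″ = 2.26667′; 33 + 2.26667/60 = 33.037778
  N ⇒ keep positive
  λ: 0° + 17/60 + 50.57/3600 = 0 + 0.283333 + 0.014047 = 0.297381
  E → positive
Point 2:
  Lat: 18′ + 40.4″ = 18.67333′; 41 + 18.67333/60 = 41.311222
  N ⇒ keep positive
  λ: 142 + 46/60 + 11.5/3600 = 142.769861
  hemisphere W, so the sign is −
Point 3:
  φ: degrees = first 2 digits = 16, minutes = 17.677; 16 + 17.677/60 = 16.294617
  S ⇒ negate
  Longitude: split at 3 digits → 170° and 34.6999′; 170 + 34.6999/60 = 170.578332
  hemisphere W, so the sign is −
Point 4:
  φ: 68 + 57/60 + 45/3600 = 68.962500
  N ⇒ keep positive
  Lon: 49′ + 41.3″ = 49.68833′; 139 + 49.68833/60 = 139.828139
  hemisphere W, so the sign is −
Point 5:
  φ: 15′ + 32″ = 15.53333′; 84 + 15.53333/60 = 84.258889
  N → positive
  Longitude: 132° + 52/60 + 12/3600 = 132 + 0.866667 + 0.003333 = 132.870000
  W → negative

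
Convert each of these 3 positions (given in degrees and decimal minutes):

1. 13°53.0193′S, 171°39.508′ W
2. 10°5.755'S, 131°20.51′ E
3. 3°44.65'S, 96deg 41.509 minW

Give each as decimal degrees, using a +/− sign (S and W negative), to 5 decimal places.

Point 1:
  Latitude: 53.0193′ = 0.883655°; total 13.883655
  hemisphere S, so the sign is −
  Lon: 39.508′ = 0.658467°; total 171.658467
  W ⇒ negate
Point 2:
  Lat: 10 + 5.755/60 = 10.095917
  hemisphere S, so the sign is −
  λ: 20.51′ = 0.341833°; total 131.341833
  E → positive
Point 3:
  Lat: 44.65′ = 0.744167°; total 3.744167
  hemisphere S, so the sign is −
  Longitude: 96 + 41.509/60 = 96.691817
  hemisphere W, so the sign is −

1. -13.88366, -171.65847
2. -10.09592, 131.34183
3. -3.74417, -96.69182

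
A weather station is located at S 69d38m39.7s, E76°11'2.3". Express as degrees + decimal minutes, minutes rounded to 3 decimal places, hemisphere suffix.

69° 38.662′ S, 76° 11.038′ E

φ: 38 + 39.7/60 = 38.66167′
Lon: 11 + 2.3/60 = 11.03833′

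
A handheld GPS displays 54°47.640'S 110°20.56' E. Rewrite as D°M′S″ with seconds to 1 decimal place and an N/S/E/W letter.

Latitude: fractional minutes 0.64000 × 60 = 38.400″
Lon: 20.56000′ → 20′ and 0.56000 × 60 = 33.600″

54°47′38.4″ S, 110°20′33.6″ E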